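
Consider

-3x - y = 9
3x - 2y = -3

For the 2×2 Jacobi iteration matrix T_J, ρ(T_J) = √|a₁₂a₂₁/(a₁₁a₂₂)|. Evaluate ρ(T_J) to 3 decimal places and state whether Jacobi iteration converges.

0.707

a₁₂a₂₁/(a₁₁a₂₂) = (-1)·(3) / ((-3)·(-2)) = -0.500000
ρ = √|-0.500000| = √0.500000 = 0.707
ρ < 1, so Jacobi converges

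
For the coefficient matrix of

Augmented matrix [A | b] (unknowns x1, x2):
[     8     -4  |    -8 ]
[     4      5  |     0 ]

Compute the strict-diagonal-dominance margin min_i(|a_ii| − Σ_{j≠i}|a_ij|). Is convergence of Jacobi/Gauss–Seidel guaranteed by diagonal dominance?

row 1: |8| − (4) = 4
row 2: |5| − (4) = 1
minimum over rows = 1 → strictly diagonally dominant (convergence guaranteed)

1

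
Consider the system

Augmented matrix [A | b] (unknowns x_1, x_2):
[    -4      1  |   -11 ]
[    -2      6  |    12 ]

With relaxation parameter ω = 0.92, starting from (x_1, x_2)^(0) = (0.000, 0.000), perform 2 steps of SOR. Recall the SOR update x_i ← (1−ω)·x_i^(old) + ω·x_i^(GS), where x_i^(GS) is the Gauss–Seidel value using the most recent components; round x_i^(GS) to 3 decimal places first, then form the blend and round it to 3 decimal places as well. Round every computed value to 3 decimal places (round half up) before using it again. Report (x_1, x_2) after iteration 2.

Iteration 1:
  x_1: GS value = (-11 - (1)·0.000) / (-4) = 2.750;  x_1 ← (1−ω)·0.000 + ω·2.750 = 2.530
  x_2: GS value = (12 - (-2)·2.530) / (6) = 2.843;  x_2 ← (1−ω)·0.000 + ω·2.843 = 2.616
Iteration 2:
  x_1: GS value = (-11 - (1)·2.616) / (-4) = 3.404;  x_1 ← (1−ω)·2.530 + ω·3.404 = 3.334
  x_2: GS value = (12 - (-2)·3.334) / (6) = 3.111;  x_2 ← (1−ω)·2.616 + ω·3.111 = 3.071

(3.334, 3.071)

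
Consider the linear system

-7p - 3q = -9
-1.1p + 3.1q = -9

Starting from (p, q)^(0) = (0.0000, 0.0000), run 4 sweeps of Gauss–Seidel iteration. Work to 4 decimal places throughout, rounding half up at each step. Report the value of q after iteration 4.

Iteration 1:
  p = (-9 - (-3)·0.0000) / (-7) = 1.2857
  q = (-9 - (-1.1)·1.2857) / (3.1) = -2.4470
Iteration 2:
  p = (-9 - (-3)·-2.4470) / (-7) = 2.3344
  q = (-9 - (-1.1)·2.3344) / (3.1) = -2.0749
Iteration 3:
  p = (-9 - (-3)·-2.0749) / (-7) = 2.1750
  q = (-9 - (-1.1)·2.1750) / (3.1) = -2.1315
Iteration 4:
  p = (-9 - (-3)·-2.1315) / (-7) = 2.1992
  q = (-9 - (-1.1)·2.1992) / (3.1) = -2.1229

-2.1229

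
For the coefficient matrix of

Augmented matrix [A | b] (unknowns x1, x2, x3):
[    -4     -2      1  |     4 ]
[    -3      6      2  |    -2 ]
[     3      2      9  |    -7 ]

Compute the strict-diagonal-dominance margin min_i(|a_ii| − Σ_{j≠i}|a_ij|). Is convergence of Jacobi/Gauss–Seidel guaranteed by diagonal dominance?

row 1: |-4| − (2+1) = 1
row 2: |6| − (3+2) = 1
row 3: |9| − (3+2) = 4
minimum over rows = 1 → strictly diagonally dominant (convergence guaranteed)

1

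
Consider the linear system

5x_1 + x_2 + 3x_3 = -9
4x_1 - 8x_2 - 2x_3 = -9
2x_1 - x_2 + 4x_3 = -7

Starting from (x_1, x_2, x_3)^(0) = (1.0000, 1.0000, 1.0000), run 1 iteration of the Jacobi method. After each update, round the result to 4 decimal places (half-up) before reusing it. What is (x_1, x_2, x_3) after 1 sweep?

(-2.6000, 1.3750, -2.0000)

Iteration 1:
  x_1 = (-9 - (1)·1.0000 - (3)·1.0000) / (5) = -2.6000
  x_2 = (-9 - (4)·1.0000 - (-2)·1.0000) / (-8) = 1.3750
  x_3 = (-7 - (2)·1.0000 - (-1)·1.0000) / (4) = -2.0000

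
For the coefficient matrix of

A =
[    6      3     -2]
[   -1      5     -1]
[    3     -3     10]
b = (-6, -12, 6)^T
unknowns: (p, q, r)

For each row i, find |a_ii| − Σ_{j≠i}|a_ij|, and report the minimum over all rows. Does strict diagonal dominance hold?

row 1: |6| − (3+2) = 1
row 2: |5| − (1+1) = 3
row 3: |10| − (3+3) = 4
minimum over rows = 1 → strictly diagonally dominant (convergence guaranteed)

1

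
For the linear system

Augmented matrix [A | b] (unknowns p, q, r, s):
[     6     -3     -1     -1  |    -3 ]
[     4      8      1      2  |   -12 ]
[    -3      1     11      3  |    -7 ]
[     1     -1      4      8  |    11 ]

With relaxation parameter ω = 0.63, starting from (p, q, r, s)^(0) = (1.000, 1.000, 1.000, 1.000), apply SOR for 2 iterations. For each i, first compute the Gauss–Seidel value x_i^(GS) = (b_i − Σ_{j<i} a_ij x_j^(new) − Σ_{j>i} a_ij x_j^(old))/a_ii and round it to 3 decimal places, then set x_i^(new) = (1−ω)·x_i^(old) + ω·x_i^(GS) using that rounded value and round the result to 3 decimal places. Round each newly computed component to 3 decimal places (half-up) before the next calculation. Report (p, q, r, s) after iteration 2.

Iteration 1:
  p: GS value = (-3 - (-3)·1.000 - (-1)·1.000 - (-1)·1.000) / (6) = 0.333;  p ← (1−ω)·1.000 + ω·0.333 = 0.580
  q: GS value = (-12 - (4)·0.580 - (1)·1.000 - (2)·1.000) / (8) = -2.165;  q ← (1−ω)·1.000 + ω·-2.165 = -0.994
  r: GS value = (-7 - (-3)·0.580 - (1)·-0.994 - (3)·1.000) / (11) = -0.661;  r ← (1−ω)·1.000 + ω·-0.661 = -0.046
  s: GS value = (11 - (1)·0.580 - (-1)·-0.994 - (4)·-0.046) / (8) = 1.201;  s ← (1−ω)·1.000 + ω·1.201 = 1.127
Iteration 2:
  p: GS value = (-3 - (-3)·-0.994 - (-1)·-0.046 - (-1)·1.127) / (6) = -0.817;  p ← (1−ω)·0.580 + ω·-0.817 = -0.300
  q: GS value = (-12 - (4)·-0.300 - (1)·-0.046 - (2)·1.127) / (8) = -1.626;  q ← (1−ω)·-0.994 + ω·-1.626 = -1.392
  r: GS value = (-7 - (-3)·-0.300 - (1)·-1.392 - (3)·1.127) / (11) = -0.899;  r ← (1−ω)·-0.046 + ω·-0.899 = -0.583
  s: GS value = (11 - (1)·-0.300 - (-1)·-1.392 - (4)·-0.583) / (8) = 1.530;  s ← (1−ω)·1.127 + ω·1.530 = 1.381

(-0.300, -1.392, -0.583, 1.381)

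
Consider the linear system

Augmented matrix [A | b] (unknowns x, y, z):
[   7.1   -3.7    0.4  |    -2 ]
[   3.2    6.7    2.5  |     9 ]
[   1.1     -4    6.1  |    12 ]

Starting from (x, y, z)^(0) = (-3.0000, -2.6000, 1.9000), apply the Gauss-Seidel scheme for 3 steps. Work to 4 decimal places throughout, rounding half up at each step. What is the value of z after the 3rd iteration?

2.5763

Iteration 1:
  x = (-2 - (-3.7)·-2.6000 - (0.4)·1.9000) / (7.1) = -1.7437
  y = (9 - (3.2)·-1.7437 - (2.5)·1.9000) / (6.7) = 1.4671
  z = (12 - (1.1)·-1.7437 - (-4)·1.4671) / (6.1) = 3.2437
Iteration 2:
  x = (-2 - (-3.7)·1.4671 - (0.4)·3.2437) / (7.1) = 0.3001
  y = (9 - (3.2)·0.3001 - (2.5)·3.2437) / (6.7) = -0.0104
  z = (12 - (1.1)·0.3001 - (-4)·-0.0104) / (6.1) = 1.9063
Iteration 3:
  x = (-2 - (-3.7)·-0.0104 - (0.4)·1.9063) / (7.1) = -0.3945
  y = (9 - (3.2)·-0.3945 - (2.5)·1.9063) / (6.7) = 0.8204
  z = (12 - (1.1)·-0.3945 - (-4)·0.8204) / (6.1) = 2.5763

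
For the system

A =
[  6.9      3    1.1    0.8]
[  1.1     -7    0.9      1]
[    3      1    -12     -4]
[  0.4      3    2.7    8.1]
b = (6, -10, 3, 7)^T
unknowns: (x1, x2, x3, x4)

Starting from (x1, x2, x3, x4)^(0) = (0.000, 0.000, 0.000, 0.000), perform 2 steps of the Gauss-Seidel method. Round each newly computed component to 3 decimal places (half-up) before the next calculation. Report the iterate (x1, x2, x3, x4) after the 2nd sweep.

Iteration 1:
  x1 = (6 - (3)·0.000 - (1.1)·0.000 - (0.8)·0.000) / (6.9) = 0.870
  x2 = (-10 - (1.1)·0.870 - (0.9)·0.000 - (1)·0.000) / (-7) = 1.565
  x3 = (3 - (3)·0.870 - (1)·1.565 - (-4)·0.000) / (-12) = 0.098
  x4 = (7 - (0.4)·0.870 - (3)·1.565 - (2.7)·0.098) / (8.1) = 0.209
Iteration 2:
  x1 = (6 - (3)·1.565 - (1.1)·0.098 - (0.8)·0.209) / (6.9) = 0.149
  x2 = (-10 - (1.1)·0.149 - (0.9)·0.098 - (1)·0.209) / (-7) = 1.494
  x3 = (3 - (3)·0.149 - (1)·1.494 - (-4)·0.209) / (-12) = -0.158
  x4 = (7 - (0.4)·0.149 - (3)·1.494 - (2.7)·-0.158) / (8.1) = 0.356

(0.149, 1.494, -0.158, 0.356)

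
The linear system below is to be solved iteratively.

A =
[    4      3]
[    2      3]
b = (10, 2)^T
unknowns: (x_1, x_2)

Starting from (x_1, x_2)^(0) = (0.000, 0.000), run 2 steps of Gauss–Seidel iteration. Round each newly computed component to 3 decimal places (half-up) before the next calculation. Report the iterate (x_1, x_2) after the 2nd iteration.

Iteration 1:
  x_1 = (10 - (3)·0.000) / (4) = 2.500
  x_2 = (2 - (2)·2.500) / (3) = -1.000
Iteration 2:
  x_1 = (10 - (3)·-1.000) / (4) = 3.250
  x_2 = (2 - (2)·3.250) / (3) = -1.500

(3.250, -1.500)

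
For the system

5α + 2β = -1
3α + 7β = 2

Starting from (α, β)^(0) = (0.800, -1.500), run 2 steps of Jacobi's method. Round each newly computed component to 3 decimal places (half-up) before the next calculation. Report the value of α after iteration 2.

-0.177

Iteration 1:
  α = (-1 - (2)·-1.500) / (5) = 0.400
  β = (2 - (3)·0.800) / (7) = -0.057
Iteration 2:
  α = (-1 - (2)·-0.057) / (5) = -0.177
  β = (2 - (3)·0.400) / (7) = 0.114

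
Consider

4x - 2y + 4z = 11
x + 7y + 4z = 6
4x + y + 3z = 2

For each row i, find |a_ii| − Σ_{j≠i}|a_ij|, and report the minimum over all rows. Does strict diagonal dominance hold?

-2

row 1: |4| − (2+4) = -2
row 2: |7| − (1+4) = 2
row 3: |3| − (4+1) = -2
minimum over rows = -2 → not strictly diagonally dominant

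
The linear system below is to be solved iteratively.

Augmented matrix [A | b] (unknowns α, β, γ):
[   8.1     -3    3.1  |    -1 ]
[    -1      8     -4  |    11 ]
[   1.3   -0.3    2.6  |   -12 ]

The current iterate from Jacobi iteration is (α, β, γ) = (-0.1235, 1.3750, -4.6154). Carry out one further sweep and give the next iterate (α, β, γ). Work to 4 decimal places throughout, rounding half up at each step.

(2.1522, -0.9481, -4.3950)

One sweep:
  α = (-1 - (-3)·1.3750 - (3.1)·-4.6154) / (8.1) = 2.1522
  β = (11 - (-1)·-0.1235 - (-4)·-4.6154) / (8) = -0.9481
  γ = (-12 - (1.3)·-0.1235 - (-0.3)·1.3750) / (2.6) = -4.3950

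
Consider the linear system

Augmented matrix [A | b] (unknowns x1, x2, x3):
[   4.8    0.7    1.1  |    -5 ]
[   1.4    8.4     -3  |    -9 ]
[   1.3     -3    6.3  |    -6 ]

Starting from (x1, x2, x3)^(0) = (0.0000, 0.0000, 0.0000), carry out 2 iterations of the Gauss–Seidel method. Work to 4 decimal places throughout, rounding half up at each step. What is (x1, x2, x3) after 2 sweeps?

Iteration 1:
  x1 = (-5 - (0.7)·0.0000 - (1.1)·0.0000) / (4.8) = -1.0417
  x2 = (-9 - (1.4)·-1.0417 - (-3)·0.0000) / (8.4) = -0.8978
  x3 = (-6 - (1.3)·-1.0417 - (-3)·-0.8978) / (6.3) = -1.1650
Iteration 2:
  x1 = (-5 - (0.7)·-0.8978 - (1.1)·-1.1650) / (4.8) = -0.6438
  x2 = (-9 - (1.4)·-0.6438 - (-3)·-1.1650) / (8.4) = -1.3802
  x3 = (-6 - (1.3)·-0.6438 - (-3)·-1.3802) / (6.3) = -1.4768

(-0.6438, -1.3802, -1.4768)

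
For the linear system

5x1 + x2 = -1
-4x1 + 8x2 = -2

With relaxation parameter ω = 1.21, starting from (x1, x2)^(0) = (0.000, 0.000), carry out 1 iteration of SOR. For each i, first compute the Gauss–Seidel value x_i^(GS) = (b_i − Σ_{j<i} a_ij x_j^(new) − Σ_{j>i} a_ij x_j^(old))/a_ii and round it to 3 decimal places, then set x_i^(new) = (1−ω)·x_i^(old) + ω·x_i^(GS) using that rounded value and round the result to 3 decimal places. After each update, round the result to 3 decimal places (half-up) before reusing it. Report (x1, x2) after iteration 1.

(-0.242, -0.449)

Iteration 1:
  x1: GS value = (-1 - (1)·0.000) / (5) = -0.200;  x1 ← (1−ω)·0.000 + ω·-0.200 = -0.242
  x2: GS value = (-2 - (-4)·-0.242) / (8) = -0.371;  x2 ← (1−ω)·0.000 + ω·-0.371 = -0.449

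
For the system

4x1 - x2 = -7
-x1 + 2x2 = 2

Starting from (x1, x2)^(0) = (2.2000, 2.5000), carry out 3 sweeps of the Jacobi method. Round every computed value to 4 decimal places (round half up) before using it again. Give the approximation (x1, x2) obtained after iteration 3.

(-1.6406, 0.3875)

Iteration 1:
  x1 = (-7 - (-1)·2.5000) / (4) = -1.1250
  x2 = (2 - (-1)·2.2000) / (2) = 2.1000
Iteration 2:
  x1 = (-7 - (-1)·2.1000) / (4) = -1.2250
  x2 = (2 - (-1)·-1.1250) / (2) = 0.4375
Iteration 3:
  x1 = (-7 - (-1)·0.4375) / (4) = -1.6406
  x2 = (2 - (-1)·-1.2250) / (2) = 0.3875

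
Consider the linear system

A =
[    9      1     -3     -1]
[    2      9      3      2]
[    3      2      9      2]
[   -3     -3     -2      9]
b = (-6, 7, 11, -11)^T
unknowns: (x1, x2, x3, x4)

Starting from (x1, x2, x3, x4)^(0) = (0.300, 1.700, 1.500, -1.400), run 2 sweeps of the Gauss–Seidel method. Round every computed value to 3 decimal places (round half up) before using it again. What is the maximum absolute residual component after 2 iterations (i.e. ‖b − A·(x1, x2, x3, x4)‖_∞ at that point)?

Iteration 1:
  x1 = (-6 - (1)·1.700 - (-3)·1.500 - (-1)·-1.400) / (9) = -0.511
  x2 = (7 - (2)·-0.511 - (3)·1.500 - (2)·-1.400) / (9) = 0.702
  x3 = (11 - (3)·-0.511 - (2)·0.702 - (2)·-1.400) / (9) = 1.548
  x4 = (-11 - (-3)·-0.511 - (-3)·0.702 - (-2)·1.548) / (9) = -0.815
Iteration 2:
  x1 = (-6 - (1)·0.702 - (-3)·1.548 - (-1)·-0.815) / (9) = -0.319
  x2 = (7 - (2)·-0.319 - (3)·1.548 - (2)·-0.815) / (9) = 0.514
  x3 = (11 - (3)·-0.319 - (2)·0.514 - (2)·-0.815) / (9) = 1.395
  x4 = (-11 - (-3)·-0.319 - (-3)·0.514 - (-2)·1.395) / (9) = -0.847
Residual b − A·x = (-0.305, 0.521, 0.068, -0.002); ∞-norm = 0.521

0.521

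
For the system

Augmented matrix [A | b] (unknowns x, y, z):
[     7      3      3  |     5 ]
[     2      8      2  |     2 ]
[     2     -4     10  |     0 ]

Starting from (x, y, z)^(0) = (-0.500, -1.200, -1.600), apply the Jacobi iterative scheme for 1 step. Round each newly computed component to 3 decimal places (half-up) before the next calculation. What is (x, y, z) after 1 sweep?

(1.914, 0.775, -0.380)

Iteration 1:
  x = (5 - (3)·-1.200 - (3)·-1.600) / (7) = 1.914
  y = (2 - (2)·-0.500 - (2)·-1.600) / (8) = 0.775
  z = (0 - (2)·-0.500 - (-4)·-1.200) / (10) = -0.380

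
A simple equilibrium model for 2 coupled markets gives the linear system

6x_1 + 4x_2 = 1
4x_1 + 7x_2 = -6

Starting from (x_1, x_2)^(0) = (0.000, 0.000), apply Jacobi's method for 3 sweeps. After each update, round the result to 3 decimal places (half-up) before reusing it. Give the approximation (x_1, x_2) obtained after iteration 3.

(0.802, -1.279)

Iteration 1:
  x_1 = (1 - (4)·0.000) / (6) = 0.167
  x_2 = (-6 - (4)·0.000) / (7) = -0.857
Iteration 2:
  x_1 = (1 - (4)·-0.857) / (6) = 0.738
  x_2 = (-6 - (4)·0.167) / (7) = -0.953
Iteration 3:
  x_1 = (1 - (4)·-0.953) / (6) = 0.802
  x_2 = (-6 - (4)·0.738) / (7) = -1.279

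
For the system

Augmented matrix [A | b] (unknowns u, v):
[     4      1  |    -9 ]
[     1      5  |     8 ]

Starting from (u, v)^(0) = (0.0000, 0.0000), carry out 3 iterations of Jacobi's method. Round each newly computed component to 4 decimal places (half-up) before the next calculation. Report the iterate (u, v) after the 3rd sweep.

Iteration 1:
  u = (-9 - (1)·0.0000) / (4) = -2.2500
  v = (8 - (1)·0.0000) / (5) = 1.6000
Iteration 2:
  u = (-9 - (1)·1.6000) / (4) = -2.6500
  v = (8 - (1)·-2.2500) / (5) = 2.0500
Iteration 3:
  u = (-9 - (1)·2.0500) / (4) = -2.7625
  v = (8 - (1)·-2.6500) / (5) = 2.1300

(-2.7625, 2.1300)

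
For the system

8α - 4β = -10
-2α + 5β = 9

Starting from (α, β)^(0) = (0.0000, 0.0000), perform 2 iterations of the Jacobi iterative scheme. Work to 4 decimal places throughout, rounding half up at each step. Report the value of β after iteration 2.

1.3000

Iteration 1:
  α = (-10 - (-4)·0.0000) / (8) = -1.2500
  β = (9 - (-2)·0.0000) / (5) = 1.8000
Iteration 2:
  α = (-10 - (-4)·1.8000) / (8) = -0.3500
  β = (9 - (-2)·-1.2500) / (5) = 1.3000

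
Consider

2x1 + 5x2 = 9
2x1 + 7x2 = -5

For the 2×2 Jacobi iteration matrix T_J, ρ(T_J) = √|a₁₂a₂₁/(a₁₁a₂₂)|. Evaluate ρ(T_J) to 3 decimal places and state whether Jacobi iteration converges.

a₁₂a₂₁/(a₁₁a₂₂) = (5)·(2) / ((2)·(7)) = 0.714286
ρ = √|0.714286| = √0.714286 = 0.845
ρ < 1, so Jacobi converges

0.845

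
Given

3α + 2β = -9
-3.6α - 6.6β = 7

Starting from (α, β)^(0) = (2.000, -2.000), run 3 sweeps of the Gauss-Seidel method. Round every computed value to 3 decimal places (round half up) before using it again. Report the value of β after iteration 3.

0.765

Iteration 1:
  α = (-9 - (2)·-2.000) / (3) = -1.667
  β = (7 - (-3.6)·-1.667) / (-6.6) = -0.151
Iteration 2:
  α = (-9 - (2)·-0.151) / (3) = -2.899
  β = (7 - (-3.6)·-2.899) / (-6.6) = 0.521
Iteration 3:
  α = (-9 - (2)·0.521) / (3) = -3.347
  β = (7 - (-3.6)·-3.347) / (-6.6) = 0.765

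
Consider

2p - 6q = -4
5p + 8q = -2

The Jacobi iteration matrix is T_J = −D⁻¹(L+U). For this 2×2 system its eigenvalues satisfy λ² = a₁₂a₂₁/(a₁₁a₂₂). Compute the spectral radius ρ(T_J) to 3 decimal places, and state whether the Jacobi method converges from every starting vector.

1.369

a₁₂a₂₁/(a₁₁a₂₂) = (-6)·(5) / ((2)·(8)) = -1.875000
ρ = √|-1.875000| = √1.875000 = 1.369
ρ > 1, so Jacobi diverges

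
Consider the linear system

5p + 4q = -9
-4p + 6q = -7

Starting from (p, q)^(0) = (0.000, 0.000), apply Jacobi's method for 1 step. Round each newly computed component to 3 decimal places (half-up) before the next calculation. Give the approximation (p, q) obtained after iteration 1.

Iteration 1:
  p = (-9 - (4)·0.000) / (5) = -1.800
  q = (-7 - (-4)·0.000) / (6) = -1.167

(-1.800, -1.167)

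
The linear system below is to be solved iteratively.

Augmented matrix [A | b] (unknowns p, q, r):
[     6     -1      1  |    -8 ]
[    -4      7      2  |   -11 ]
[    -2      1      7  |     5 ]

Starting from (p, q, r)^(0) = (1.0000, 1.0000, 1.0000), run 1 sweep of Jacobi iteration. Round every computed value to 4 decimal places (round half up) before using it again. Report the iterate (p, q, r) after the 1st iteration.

(-1.3333, -1.2857, 0.8571)

Iteration 1:
  p = (-8 - (-1)·1.0000 - (1)·1.0000) / (6) = -1.3333
  q = (-11 - (-4)·1.0000 - (2)·1.0000) / (7) = -1.2857
  r = (5 - (-2)·1.0000 - (1)·1.0000) / (7) = 0.8571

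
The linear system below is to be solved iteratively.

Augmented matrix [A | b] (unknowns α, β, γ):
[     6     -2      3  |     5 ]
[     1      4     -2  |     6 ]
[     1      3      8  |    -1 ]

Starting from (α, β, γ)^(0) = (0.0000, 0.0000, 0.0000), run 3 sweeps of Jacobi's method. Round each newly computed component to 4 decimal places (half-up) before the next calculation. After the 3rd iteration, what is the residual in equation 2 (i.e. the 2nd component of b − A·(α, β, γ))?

Iteration 1:
  α = (5 - (-2)·0.0000 - (3)·0.0000) / (6) = 0.8333
  β = (6 - (1)·0.0000 - (-2)·0.0000) / (4) = 1.5000
  γ = (-1 - (1)·0.0000 - (3)·0.0000) / (8) = -0.1250
Iteration 2:
  α = (5 - (-2)·1.5000 - (3)·-0.1250) / (6) = 1.3958
  β = (6 - (1)·0.8333 - (-2)·-0.1250) / (4) = 1.2292
  γ = (-1 - (1)·0.8333 - (3)·1.5000) / (8) = -0.7917
Iteration 3:
  α = (5 - (-2)·1.2292 - (3)·-0.7917) / (6) = 1.6389
  β = (6 - (1)·1.3958 - (-2)·-0.7917) / (4) = 0.7552
  γ = (-1 - (1)·1.3958 - (3)·1.2292) / (8) = -0.7604
Residual b − A·x = (-1.0418, -0.1805, 1.1787)

-0.1805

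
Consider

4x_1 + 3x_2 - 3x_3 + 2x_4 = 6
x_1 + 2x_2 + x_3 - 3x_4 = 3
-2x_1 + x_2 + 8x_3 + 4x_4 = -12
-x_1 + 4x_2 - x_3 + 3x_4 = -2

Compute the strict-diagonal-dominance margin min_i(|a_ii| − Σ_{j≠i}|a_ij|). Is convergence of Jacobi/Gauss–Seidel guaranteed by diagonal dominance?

row 1: |4| − (3+3+2) = -4
row 2: |2| − (1+1+3) = -3
row 3: |8| − (2+1+4) = 1
row 4: |3| − (1+4+1) = -3
minimum over rows = -4 → not strictly diagonally dominant

-4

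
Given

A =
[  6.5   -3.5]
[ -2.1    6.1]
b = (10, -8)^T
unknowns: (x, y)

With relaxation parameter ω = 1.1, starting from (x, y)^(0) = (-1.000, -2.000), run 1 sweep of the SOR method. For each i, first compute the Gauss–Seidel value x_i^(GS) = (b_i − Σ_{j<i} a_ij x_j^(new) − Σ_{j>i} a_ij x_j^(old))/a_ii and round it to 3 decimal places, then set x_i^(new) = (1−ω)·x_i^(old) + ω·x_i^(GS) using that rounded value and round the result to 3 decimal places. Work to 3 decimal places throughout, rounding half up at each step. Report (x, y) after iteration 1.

Iteration 1:
  x: GS value = (10 - (-3.5)·-2.000) / (6.5) = 0.462;  x ← (1−ω)·-1.000 + ω·0.462 = 0.608
  y: GS value = (-8 - (-2.1)·0.608) / (6.1) = -1.102;  y ← (1−ω)·-2.000 + ω·-1.102 = -1.012

(0.608, -1.012)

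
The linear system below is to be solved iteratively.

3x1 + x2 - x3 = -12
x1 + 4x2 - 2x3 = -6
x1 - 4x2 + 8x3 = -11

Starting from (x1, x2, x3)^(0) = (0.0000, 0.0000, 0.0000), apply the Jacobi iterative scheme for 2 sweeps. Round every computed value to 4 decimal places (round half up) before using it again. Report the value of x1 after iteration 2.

-3.9583

Iteration 1:
  x1 = (-12 - (1)·0.0000 - (-1)·0.0000) / (3) = -4.0000
  x2 = (-6 - (1)·0.0000 - (-2)·0.0000) / (4) = -1.5000
  x3 = (-11 - (1)·0.0000 - (-4)·0.0000) / (8) = -1.3750
Iteration 2:
  x1 = (-12 - (1)·-1.5000 - (-1)·-1.3750) / (3) = -3.9583
  x2 = (-6 - (1)·-4.0000 - (-2)·-1.3750) / (4) = -1.1875
  x3 = (-11 - (1)·-4.0000 - (-4)·-1.5000) / (8) = -1.6250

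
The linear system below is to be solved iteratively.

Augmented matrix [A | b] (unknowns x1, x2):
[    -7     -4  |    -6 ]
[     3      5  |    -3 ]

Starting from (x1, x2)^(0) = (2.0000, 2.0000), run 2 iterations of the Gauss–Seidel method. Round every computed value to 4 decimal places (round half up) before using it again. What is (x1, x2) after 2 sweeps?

Iteration 1:
  x1 = (-6 - (-4)·2.0000) / (-7) = -0.2857
  x2 = (-3 - (3)·-0.2857) / (5) = -0.4286
Iteration 2:
  x1 = (-6 - (-4)·-0.4286) / (-7) = 1.1021
  x2 = (-3 - (3)·1.1021) / (5) = -1.2613

(1.1021, -1.2613)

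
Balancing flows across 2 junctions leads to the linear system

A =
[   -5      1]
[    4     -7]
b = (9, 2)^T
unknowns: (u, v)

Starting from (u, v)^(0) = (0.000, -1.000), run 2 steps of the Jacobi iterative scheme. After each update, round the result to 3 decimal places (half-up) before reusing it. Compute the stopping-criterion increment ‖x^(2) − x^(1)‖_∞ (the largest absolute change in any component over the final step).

Iteration 1:
  u = (9 - (1)·-1.000) / (-5) = -2.000
  v = (2 - (4)·0.000) / (-7) = -0.286
Iteration 2:
  u = (9 - (1)·-0.286) / (-5) = -1.857
  v = (2 - (4)·-2.000) / (-7) = -1.429
Change: (0.143, -1.143) → max |·| = 1.143

1.143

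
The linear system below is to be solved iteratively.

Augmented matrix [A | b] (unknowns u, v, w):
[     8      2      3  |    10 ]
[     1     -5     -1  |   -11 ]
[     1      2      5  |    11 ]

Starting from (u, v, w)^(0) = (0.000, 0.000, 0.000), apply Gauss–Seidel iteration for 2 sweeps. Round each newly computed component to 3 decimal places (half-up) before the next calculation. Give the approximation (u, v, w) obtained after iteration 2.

(0.274, 2.061, 1.321)

Iteration 1:
  u = (10 - (2)·0.000 - (3)·0.000) / (8) = 1.250
  v = (-11 - (1)·1.250 - (-1)·0.000) / (-5) = 2.450
  w = (11 - (1)·1.250 - (2)·2.450) / (5) = 0.970
Iteration 2:
  u = (10 - (2)·2.450 - (3)·0.970) / (8) = 0.274
  v = (-11 - (1)·0.274 - (-1)·0.970) / (-5) = 2.061
  w = (11 - (1)·0.274 - (2)·2.061) / (5) = 1.321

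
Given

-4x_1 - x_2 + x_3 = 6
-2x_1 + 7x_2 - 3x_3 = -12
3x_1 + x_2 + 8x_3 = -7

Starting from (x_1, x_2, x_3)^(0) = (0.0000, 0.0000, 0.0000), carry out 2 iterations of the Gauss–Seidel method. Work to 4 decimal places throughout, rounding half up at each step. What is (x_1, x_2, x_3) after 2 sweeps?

Iteration 1:
  x_1 = (6 - (-1)·0.0000 - (1)·0.0000) / (-4) = -1.5000
  x_2 = (-12 - (-2)·-1.5000 - (-3)·0.0000) / (7) = -2.1429
  x_3 = (-7 - (3)·-1.5000 - (1)·-2.1429) / (8) = -0.0446
Iteration 2:
  x_1 = (6 - (-1)·-2.1429 - (1)·-0.0446) / (-4) = -0.9754
  x_2 = (-12 - (-2)·-0.9754 - (-3)·-0.0446) / (7) = -2.0121
  x_3 = (-7 - (3)·-0.9754 - (1)·-2.0121) / (8) = -0.2577

(-0.9754, -2.0121, -0.2577)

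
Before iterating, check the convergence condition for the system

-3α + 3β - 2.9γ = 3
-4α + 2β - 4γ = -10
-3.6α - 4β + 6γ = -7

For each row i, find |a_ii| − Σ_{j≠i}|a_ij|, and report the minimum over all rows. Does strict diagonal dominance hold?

-6

row 1: |-3| − (3+2.9) = -2.9
row 2: |2| − (4+4) = -6
row 3: |6| − (3.6+4) = -1.6
minimum over rows = -6 → not strictly diagonally dominant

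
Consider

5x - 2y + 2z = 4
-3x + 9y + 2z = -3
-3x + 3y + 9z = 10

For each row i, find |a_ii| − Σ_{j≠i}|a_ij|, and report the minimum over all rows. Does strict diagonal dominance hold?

row 1: |5| − (2+2) = 1
row 2: |9| − (3+2) = 4
row 3: |9| − (3+3) = 3
minimum over rows = 1 → strictly diagonally dominant (convergence guaranteed)

1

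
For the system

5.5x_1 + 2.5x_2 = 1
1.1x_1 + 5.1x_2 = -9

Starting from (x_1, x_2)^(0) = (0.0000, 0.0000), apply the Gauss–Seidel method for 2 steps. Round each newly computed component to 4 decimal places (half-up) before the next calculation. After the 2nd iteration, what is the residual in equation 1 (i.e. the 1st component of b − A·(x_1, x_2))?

Iteration 1:
  x_1 = (1 - (2.5)·0.0000) / (5.5) = 0.1818
  x_2 = (-9 - (1.1)·0.1818) / (5.1) = -1.8039
Iteration 2:
  x_1 = (1 - (2.5)·-1.8039) / (5.5) = 1.0018
  x_2 = (-9 - (1.1)·1.0018) / (5.1) = -1.9808
Residual b − A·x = (0.4421, 0.0001)

0.4421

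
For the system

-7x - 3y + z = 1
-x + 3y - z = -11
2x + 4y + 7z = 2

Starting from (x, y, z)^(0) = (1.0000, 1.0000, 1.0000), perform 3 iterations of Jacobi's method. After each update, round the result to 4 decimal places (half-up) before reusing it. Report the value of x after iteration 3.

Iteration 1:
  x = (1 - (-3)·1.0000 - (1)·1.0000) / (-7) = -0.4286
  y = (-11 - (-1)·1.0000 - (-1)·1.0000) / (3) = -3.0000
  z = (2 - (2)·1.0000 - (4)·1.0000) / (7) = -0.5714
Iteration 2:
  x = (1 - (-3)·-3.0000 - (1)·-0.5714) / (-7) = 1.0612
  y = (-11 - (-1)·-0.4286 - (-1)·-0.5714) / (3) = -4.0000
  z = (2 - (2)·-0.4286 - (4)·-3.0000) / (7) = 2.1225
Iteration 3:
  x = (1 - (-3)·-4.0000 - (1)·2.1225) / (-7) = 1.8746
  y = (-11 - (-1)·1.0612 - (-1)·2.1225) / (3) = -2.6054
  z = (2 - (2)·1.0612 - (4)·-4.0000) / (7) = 2.2682

1.8746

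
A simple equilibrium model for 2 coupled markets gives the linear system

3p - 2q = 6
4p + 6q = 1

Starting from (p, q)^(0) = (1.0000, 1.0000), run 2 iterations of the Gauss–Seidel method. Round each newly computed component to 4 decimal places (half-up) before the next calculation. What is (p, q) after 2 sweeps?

(0.9259, -0.4506)

Iteration 1:
  p = (6 - (-2)·1.0000) / (3) = 2.6667
  q = (1 - (4)·2.6667) / (6) = -1.6111
Iteration 2:
  p = (6 - (-2)·-1.6111) / (3) = 0.9259
  q = (1 - (4)·0.9259) / (6) = -0.4506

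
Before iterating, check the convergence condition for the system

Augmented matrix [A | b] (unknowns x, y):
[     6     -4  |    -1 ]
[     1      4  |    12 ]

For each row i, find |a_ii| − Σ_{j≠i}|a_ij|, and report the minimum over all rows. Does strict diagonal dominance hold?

row 1: |6| − (4) = 2
row 2: |4| − (1) = 3
minimum over rows = 2 → strictly diagonally dominant (convergence guaranteed)

2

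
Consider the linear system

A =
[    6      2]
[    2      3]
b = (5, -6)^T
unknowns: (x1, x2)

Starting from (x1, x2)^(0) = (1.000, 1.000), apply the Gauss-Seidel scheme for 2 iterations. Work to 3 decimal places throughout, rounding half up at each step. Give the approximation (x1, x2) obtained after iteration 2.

Iteration 1:
  x1 = (5 - (2)·1.000) / (6) = 0.500
  x2 = (-6 - (2)·0.500) / (3) = -2.333
Iteration 2:
  x1 = (5 - (2)·-2.333) / (6) = 1.611
  x2 = (-6 - (2)·1.611) / (3) = -3.074

(1.611, -3.074)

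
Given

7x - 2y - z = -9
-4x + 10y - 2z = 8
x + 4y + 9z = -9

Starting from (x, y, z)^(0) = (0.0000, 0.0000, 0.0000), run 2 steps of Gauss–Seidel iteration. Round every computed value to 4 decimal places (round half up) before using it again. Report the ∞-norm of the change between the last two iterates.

Iteration 1:
  x = (-9 - (-2)·0.0000 - (-1)·0.0000) / (7) = -1.2857
  y = (8 - (-4)·-1.2857 - (-2)·0.0000) / (10) = 0.2857
  z = (-9 - (1)·-1.2857 - (4)·0.2857) / (9) = -0.9841
Iteration 2:
  x = (-9 - (-2)·0.2857 - (-1)·-0.9841) / (7) = -1.3447
  y = (8 - (-4)·-1.3447 - (-2)·-0.9841) / (10) = 0.0653
  z = (-9 - (1)·-1.3447 - (4)·0.0653) / (9) = -0.8796
Change: (-0.0590, -0.2204, 0.1045) → max |·| = 0.2204

0.2204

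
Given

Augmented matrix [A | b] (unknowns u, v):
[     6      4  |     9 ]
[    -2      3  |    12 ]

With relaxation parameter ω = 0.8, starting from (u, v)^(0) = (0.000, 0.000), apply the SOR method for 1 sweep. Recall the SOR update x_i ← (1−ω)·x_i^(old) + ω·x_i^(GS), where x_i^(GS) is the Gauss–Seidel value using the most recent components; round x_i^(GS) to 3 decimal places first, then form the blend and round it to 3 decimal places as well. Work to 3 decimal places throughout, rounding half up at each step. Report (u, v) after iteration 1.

(1.200, 3.840)

Iteration 1:
  u: GS value = (9 - (4)·0.000) / (6) = 1.500;  u ← (1−ω)·0.000 + ω·1.500 = 1.200
  v: GS value = (12 - (-2)·1.200) / (3) = 4.800;  v ← (1−ω)·0.000 + ω·4.800 = 3.840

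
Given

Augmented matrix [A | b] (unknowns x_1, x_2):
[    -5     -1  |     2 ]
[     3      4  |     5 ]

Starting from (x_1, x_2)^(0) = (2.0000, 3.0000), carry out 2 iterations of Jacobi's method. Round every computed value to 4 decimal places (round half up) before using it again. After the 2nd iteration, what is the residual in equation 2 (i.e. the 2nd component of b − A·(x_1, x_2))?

Iteration 1:
  x_1 = (2 - (-1)·3.0000) / (-5) = -1.0000
  x_2 = (5 - (3)·2.0000) / (4) = -0.2500
Iteration 2:
  x_1 = (2 - (-1)·-0.2500) / (-5) = -0.3500
  x_2 = (5 - (3)·-1.0000) / (4) = 2.0000
Residual b − A·x = (2.2500, -1.9500)

-1.9500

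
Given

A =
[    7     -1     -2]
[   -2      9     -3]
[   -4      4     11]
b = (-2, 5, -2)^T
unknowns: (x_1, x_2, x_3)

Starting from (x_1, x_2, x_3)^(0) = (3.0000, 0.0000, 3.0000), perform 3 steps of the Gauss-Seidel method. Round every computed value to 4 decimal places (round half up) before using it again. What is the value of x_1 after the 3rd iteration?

Iteration 1:
  x_1 = (-2 - (-1)·0.0000 - (-2)·3.0000) / (7) = 0.5714
  x_2 = (5 - (-2)·0.5714 - (-3)·3.0000) / (9) = 1.6825
  x_3 = (-2 - (-4)·0.5714 - (4)·1.6825) / (11) = -0.5859
Iteration 2:
  x_1 = (-2 - (-1)·1.6825 - (-2)·-0.5859) / (7) = -0.2128
  x_2 = (5 - (-2)·-0.2128 - (-3)·-0.5859) / (9) = 0.3130
  x_3 = (-2 - (-4)·-0.2128 - (4)·0.3130) / (11) = -0.3730
Iteration 3:
  x_1 = (-2 - (-1)·0.3130 - (-2)·-0.3730) / (7) = -0.3476
  x_2 = (5 - (-2)·-0.3476 - (-3)·-0.3730) / (9) = 0.3540
  x_3 = (-2 - (-4)·-0.3476 - (4)·0.3540) / (11) = -0.4369

-0.3476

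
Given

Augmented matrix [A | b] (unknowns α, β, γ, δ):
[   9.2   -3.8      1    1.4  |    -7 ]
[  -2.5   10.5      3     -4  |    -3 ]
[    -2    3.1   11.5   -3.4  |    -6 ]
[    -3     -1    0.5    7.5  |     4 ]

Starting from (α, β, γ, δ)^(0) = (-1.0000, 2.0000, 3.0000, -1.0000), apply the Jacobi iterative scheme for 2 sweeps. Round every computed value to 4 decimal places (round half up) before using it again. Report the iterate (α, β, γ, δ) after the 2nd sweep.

(-1.3527, 0.2019, -0.0066, 0.3570)

Iteration 1:
  α = (-7 - (-3.8)·2.0000 - (1)·3.0000 - (1.4)·-1.0000) / (9.2) = -0.1087
  β = (-3 - (-2.5)·-1.0000 - (3)·3.0000 - (-4)·-1.0000) / (10.5) = -1.7619
  γ = (-6 - (-2)·-1.0000 - (3.1)·2.0000 - (-3.4)·-1.0000) / (11.5) = -1.5304
  δ = (4 - (-3)·-1.0000 - (-1)·2.0000 - (0.5)·3.0000) / (7.5) = 0.2000
Iteration 2:
  α = (-7 - (-3.8)·-1.7619 - (1)·-1.5304 - (1.4)·0.2000) / (9.2) = -1.3527
  β = (-3 - (-2.5)·-0.1087 - (3)·-1.5304 - (-4)·0.2000) / (10.5) = 0.2019
  γ = (-6 - (-2)·-0.1087 - (3.1)·-1.7619 - (-3.4)·0.2000) / (11.5) = -0.0066
  δ = (4 - (-3)·-0.1087 - (-1)·-1.7619 - (0.5)·-1.5304) / (7.5) = 0.3570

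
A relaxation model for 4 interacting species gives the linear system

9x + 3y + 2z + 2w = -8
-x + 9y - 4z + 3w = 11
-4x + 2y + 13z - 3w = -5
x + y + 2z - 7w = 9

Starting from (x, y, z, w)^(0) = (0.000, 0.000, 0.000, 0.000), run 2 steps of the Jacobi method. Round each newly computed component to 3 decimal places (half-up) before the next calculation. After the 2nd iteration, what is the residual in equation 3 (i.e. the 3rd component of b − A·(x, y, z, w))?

Iteration 1:
  x = (-8 - (3)·0.000 - (2)·0.000 - (2)·0.000) / (9) = -0.889
  y = (11 - (-1)·0.000 - (-4)·0.000 - (3)·0.000) / (9) = 1.222
  z = (-5 - (-4)·0.000 - (2)·0.000 - (-3)·0.000) / (13) = -0.385
  w = (9 - (1)·0.000 - (1)·0.000 - (2)·0.000) / (-7) = -1.286
Iteration 2:
  x = (-8 - (3)·1.222 - (2)·-0.385 - (2)·-1.286) / (9) = -0.925
  y = (11 - (-1)·-0.889 - (-4)·-0.385 - (3)·-1.286) / (9) = 1.381
  z = (-5 - (-4)·-0.889 - (2)·1.222 - (-3)·-1.286) / (13) = -1.143
  w = (9 - (1)·-0.889 - (1)·1.222 - (2)·-0.385) / (-7) = -1.348
Residual b − A·x = (1.164, -2.882, -0.647, 1.394)

-0.647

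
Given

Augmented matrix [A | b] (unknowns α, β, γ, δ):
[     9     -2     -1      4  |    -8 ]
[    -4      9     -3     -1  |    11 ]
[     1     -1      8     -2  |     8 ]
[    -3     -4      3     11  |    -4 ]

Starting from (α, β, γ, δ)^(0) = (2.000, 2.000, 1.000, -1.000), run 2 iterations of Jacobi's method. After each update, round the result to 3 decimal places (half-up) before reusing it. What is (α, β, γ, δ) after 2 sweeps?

Iteration 1:
  α = (-8 - (-2)·2.000 - (-1)·1.000 - (4)·-1.000) / (9) = 0.111
  β = (11 - (-4)·2.000 - (-3)·1.000 - (-1)·-1.000) / (9) = 2.333
  γ = (8 - (1)·2.000 - (-1)·2.000 - (-2)·-1.000) / (8) = 0.750
  δ = (-4 - (-3)·2.000 - (-4)·2.000 - (3)·1.000) / (11) = 0.636
Iteration 2:
  α = (-8 - (-2)·2.333 - (-1)·0.750 - (4)·0.636) / (9) = -0.570
  β = (11 - (-4)·0.111 - (-3)·0.750 - (-1)·0.636) / (9) = 1.592
  γ = (8 - (1)·0.111 - (-1)·2.333 - (-2)·0.636) / (8) = 1.437
  δ = (-4 - (-3)·0.111 - (-4)·2.333 - (3)·0.750) / (11) = 0.310

(-0.570, 1.592, 1.437, 0.310)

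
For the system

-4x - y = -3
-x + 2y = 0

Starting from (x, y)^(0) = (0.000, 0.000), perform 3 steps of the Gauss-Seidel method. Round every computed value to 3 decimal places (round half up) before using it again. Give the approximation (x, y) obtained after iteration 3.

(0.668, 0.334)

Iteration 1:
  x = (-3 - (-1)·0.000) / (-4) = 0.750
  y = (0 - (-1)·0.750) / (2) = 0.375
Iteration 2:
  x = (-3 - (-1)·0.375) / (-4) = 0.656
  y = (0 - (-1)·0.656) / (2) = 0.328
Iteration 3:
  x = (-3 - (-1)·0.328) / (-4) = 0.668
  y = (0 - (-1)·0.668) / (2) = 0.334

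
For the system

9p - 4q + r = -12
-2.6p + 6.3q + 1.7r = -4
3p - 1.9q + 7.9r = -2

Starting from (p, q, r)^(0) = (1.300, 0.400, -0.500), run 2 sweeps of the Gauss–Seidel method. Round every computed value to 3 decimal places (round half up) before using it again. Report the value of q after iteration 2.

-1.340

Iteration 1:
  p = (-12 - (-4)·0.400 - (1)·-0.500) / (9) = -1.100
  q = (-4 - (-2.6)·-1.100 - (1.7)·-0.500) / (6.3) = -0.954
  r = (-2 - (3)·-1.100 - (-1.9)·-0.954) / (7.9) = -0.065
Iteration 2:
  p = (-12 - (-4)·-0.954 - (1)·-0.065) / (9) = -1.750
  q = (-4 - (-2.6)·-1.750 - (1.7)·-0.065) / (6.3) = -1.340
  r = (-2 - (3)·-1.750 - (-1.9)·-1.340) / (7.9) = 0.089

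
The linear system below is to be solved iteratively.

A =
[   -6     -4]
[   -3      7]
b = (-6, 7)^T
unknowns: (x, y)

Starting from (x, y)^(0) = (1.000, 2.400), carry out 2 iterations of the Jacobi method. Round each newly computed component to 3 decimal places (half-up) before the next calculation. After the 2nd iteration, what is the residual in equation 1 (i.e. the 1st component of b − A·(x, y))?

-2.746

Iteration 1:
  x = (-6 - (-4)·2.400) / (-6) = -0.600
  y = (7 - (-3)·1.000) / (7) = 1.429
Iteration 2:
  x = (-6 - (-4)·1.429) / (-6) = 0.047
  y = (7 - (-3)·-0.600) / (7) = 0.743
Residual b − A·x = (-2.746, 1.940)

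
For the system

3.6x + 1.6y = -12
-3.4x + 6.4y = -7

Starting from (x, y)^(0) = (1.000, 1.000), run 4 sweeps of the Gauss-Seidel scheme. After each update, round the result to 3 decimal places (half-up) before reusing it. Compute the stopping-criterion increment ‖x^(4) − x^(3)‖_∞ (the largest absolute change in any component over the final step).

0.102

Iteration 1:
  x = (-12 - (1.6)·1.000) / (3.6) = -3.778
  y = (-7 - (-3.4)·-3.778) / (6.4) = -3.101
Iteration 2:
  x = (-12 - (1.6)·-3.101) / (3.6) = -1.955
  y = (-7 - (-3.4)·-1.955) / (6.4) = -2.132
Iteration 3:
  x = (-12 - (1.6)·-2.132) / (3.6) = -2.386
  y = (-7 - (-3.4)·-2.386) / (6.4) = -2.361
Iteration 4:
  x = (-12 - (1.6)·-2.361) / (3.6) = -2.284
  y = (-7 - (-3.4)·-2.284) / (6.4) = -2.307
Change: (0.102, 0.054) → max |·| = 0.102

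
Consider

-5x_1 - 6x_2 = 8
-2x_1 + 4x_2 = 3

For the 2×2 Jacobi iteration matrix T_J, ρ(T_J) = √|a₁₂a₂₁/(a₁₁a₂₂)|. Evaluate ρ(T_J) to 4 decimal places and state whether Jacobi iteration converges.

a₁₂a₂₁/(a₁₁a₂₂) = (-6)·(-2) / ((-5)·(4)) = -0.600000
ρ = √|-0.600000| = √0.600000 = 0.7746
ρ < 1, so Jacobi converges

0.7746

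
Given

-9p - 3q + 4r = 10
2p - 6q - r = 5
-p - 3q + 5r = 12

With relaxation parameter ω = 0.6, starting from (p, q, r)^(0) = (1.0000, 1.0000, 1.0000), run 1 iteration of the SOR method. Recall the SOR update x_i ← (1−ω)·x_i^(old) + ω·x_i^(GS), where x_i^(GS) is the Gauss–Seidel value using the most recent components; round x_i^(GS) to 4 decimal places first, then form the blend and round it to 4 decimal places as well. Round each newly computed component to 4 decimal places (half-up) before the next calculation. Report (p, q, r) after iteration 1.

(-0.2000, -0.2400, 1.7296)

Iteration 1:
  p: GS value = (10 - (-3)·1.0000 - (4)·1.0000) / (-9) = -1.0000;  p ← (1−ω)·1.0000 + ω·-1.0000 = -0.2000
  q: GS value = (5 - (2)·-0.2000 - (-1)·1.0000) / (-6) = -1.0667;  q ← (1−ω)·1.0000 + ω·-1.0667 = -0.2400
  r: GS value = (12 - (-1)·-0.2000 - (-3)·-0.2400) / (5) = 2.2160;  r ← (1−ω)·1.0000 + ω·2.2160 = 1.7296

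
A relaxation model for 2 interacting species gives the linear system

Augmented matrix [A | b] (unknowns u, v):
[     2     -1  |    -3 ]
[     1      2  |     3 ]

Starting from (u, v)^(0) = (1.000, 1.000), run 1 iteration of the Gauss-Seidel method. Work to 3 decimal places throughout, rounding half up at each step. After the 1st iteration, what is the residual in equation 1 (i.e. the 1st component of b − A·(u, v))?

1.000

Iteration 1:
  u = (-3 - (-1)·1.000) / (2) = -1.000
  v = (3 - (1)·-1.000) / (2) = 2.000
Residual b − A·x = (1.000, 0.000)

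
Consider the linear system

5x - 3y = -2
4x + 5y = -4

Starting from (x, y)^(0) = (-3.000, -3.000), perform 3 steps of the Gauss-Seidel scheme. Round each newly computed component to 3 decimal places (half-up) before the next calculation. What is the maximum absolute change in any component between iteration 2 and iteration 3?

1.141

Iteration 1:
  x = (-2 - (-3)·-3.000) / (5) = -2.200
  y = (-4 - (4)·-2.200) / (5) = 0.960
Iteration 2:
  x = (-2 - (-3)·0.960) / (5) = 0.176
  y = (-4 - (4)·0.176) / (5) = -0.941
Iteration 3:
  x = (-2 - (-3)·-0.941) / (5) = -0.965
  y = (-4 - (4)·-0.965) / (5) = -0.028
Change: (-1.141, 0.913) → max |·| = 1.141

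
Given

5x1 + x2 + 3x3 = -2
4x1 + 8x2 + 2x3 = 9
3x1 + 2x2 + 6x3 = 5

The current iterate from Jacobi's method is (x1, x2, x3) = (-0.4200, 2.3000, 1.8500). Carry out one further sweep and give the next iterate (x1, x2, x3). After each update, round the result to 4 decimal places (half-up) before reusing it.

One sweep:
  x1 = (-2 - (1)·2.3000 - (3)·1.8500) / (5) = -1.9700
  x2 = (9 - (4)·-0.4200 - (2)·1.8500) / (8) = 0.8725
  x3 = (5 - (3)·-0.4200 - (2)·2.3000) / (6) = 0.2767

(-1.9700, 0.8725, 0.2767)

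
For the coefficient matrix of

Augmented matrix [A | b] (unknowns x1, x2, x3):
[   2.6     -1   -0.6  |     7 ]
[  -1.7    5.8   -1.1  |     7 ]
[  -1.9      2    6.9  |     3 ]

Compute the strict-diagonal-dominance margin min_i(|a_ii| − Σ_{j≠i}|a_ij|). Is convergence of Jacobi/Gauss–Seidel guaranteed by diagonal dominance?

row 1: |2.6| − (1+0.6) = 1
row 2: |5.8| − (1.7+1.1) = 3
row 3: |6.9| − (1.9+2) = 3
minimum over rows = 1 → strictly diagonally dominant (convergence guaranteed)

1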